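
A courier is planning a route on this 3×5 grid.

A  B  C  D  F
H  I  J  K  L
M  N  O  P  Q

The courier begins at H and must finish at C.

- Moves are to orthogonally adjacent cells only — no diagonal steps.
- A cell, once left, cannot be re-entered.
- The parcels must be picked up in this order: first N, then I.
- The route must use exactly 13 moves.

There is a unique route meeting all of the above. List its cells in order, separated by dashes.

H - M - N - O - P - Q - L - F - D - K - J - I - B - C

The waypoints must appear in the order N, I, with no cell reused.
Route from H: down to M, 4× right (reaching Q), 2× up (reaching F), left to D, down to K, 2× left (reaching I), up to B, right to C — 13 moves in all.
Check: order respected (N at step 2, I at step 11); 13 moves as required.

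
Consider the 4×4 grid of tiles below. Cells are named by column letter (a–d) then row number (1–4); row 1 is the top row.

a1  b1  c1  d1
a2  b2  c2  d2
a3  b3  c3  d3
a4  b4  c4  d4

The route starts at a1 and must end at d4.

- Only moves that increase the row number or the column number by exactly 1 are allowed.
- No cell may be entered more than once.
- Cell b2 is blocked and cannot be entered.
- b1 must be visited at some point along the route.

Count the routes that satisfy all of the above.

A right/down-only route from a1 to d4 makes exactly 3 down-moves and 3 right-moves in some order.
With no other constraints that would be C(6,3) = 20 routes.
Split at b1 and multiply the segment counts (each segment already excludes blocked cells): a1→b1: 1; b1→d4: 4; product = 4.
That gives 4 routes.

4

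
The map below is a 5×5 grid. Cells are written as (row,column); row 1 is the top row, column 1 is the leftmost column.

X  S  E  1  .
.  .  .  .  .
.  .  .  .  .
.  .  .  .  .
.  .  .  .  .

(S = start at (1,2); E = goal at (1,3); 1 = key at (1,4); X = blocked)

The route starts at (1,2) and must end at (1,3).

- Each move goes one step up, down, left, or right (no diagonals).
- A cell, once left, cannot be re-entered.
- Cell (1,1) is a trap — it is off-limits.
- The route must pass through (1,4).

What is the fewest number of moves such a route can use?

Any route passes through (1,4) somewhere between (1,2) and (1,3). Summing Manhattan distances along the two legs ((1,2) → (1,4) → (1,3)) gives a lower bound of 2 + 1 = 3 moves.
The shortest route satisfying every rule uses 5 moves: (1,2) → (2,2) → (2,3) → (2,4) → (1,4) → (1,3).
The no-revisit rule (legs can't share cells) pushes the minimum above the 3-move bound; an exhaustive check rules out every length from 3 to 4, leaving 5 as the minimum.

5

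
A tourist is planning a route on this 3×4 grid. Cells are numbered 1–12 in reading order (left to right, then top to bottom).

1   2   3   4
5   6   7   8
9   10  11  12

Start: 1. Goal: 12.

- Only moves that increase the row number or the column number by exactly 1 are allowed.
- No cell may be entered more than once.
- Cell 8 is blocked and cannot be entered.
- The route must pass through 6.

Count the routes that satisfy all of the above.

A right/down-only route from 1 to 12 makes exactly 2 down-moves and 3 right-moves in some order.
With no other constraints that would be C(5,2) = 10 routes.
Split at 6 and multiply the segment counts (each segment already excludes blocked cells): 1→6: 2; 6→12: 2; product = 4.
That gives 4 routes.

4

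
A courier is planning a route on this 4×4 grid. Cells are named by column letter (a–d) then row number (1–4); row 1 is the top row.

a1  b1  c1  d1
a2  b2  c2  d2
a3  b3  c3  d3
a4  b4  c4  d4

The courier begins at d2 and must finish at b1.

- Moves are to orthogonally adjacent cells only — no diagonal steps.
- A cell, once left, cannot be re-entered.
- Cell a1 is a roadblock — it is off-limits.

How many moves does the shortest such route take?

3

The Manhattan distance from d2 to b1 is |2−1| + |4−2| = 3, so at least 3 moves are needed.
A route of 3 moves achieves this: d2 → d1 → c1 → b1.
Since 3 matches the lower bound, it is optimal.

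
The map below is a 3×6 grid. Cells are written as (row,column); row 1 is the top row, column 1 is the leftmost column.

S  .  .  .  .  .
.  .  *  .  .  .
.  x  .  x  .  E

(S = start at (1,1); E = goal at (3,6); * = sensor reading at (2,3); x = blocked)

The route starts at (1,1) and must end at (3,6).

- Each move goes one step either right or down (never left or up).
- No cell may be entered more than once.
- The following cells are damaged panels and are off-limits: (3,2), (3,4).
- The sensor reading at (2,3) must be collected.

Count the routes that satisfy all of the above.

6

A right/down-only route from (1,1) to (3,6) makes exactly 2 down-moves and 5 right-moves in some order.
With no other constraints that would be C(7,2) = 21 routes.
Split at (2,3) and multiply the segment counts (each segment already excludes blocked cells): (1,1)→(2,3): 3; (2,3)→(3,6): 2; product = 6.
That gives 6 routes.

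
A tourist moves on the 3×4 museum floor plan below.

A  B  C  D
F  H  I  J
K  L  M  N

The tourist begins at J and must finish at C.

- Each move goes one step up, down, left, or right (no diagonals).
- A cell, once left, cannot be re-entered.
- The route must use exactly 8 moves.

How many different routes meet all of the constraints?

9

Need simple routes of exactly 8 moves from J to C (Manhattan distance 2, so 3 moves are spent on a detour and 3 undoing it).
Branch systematically from the start, pruning whenever the remaining move budget drops below the Manhattan distance to C or differs from it in parity. Grouping the completions by first move — via N: 5; via I: 4 (no valid completion starts via D) — and summing: 5 + 4 = 9.
That gives 9 routes.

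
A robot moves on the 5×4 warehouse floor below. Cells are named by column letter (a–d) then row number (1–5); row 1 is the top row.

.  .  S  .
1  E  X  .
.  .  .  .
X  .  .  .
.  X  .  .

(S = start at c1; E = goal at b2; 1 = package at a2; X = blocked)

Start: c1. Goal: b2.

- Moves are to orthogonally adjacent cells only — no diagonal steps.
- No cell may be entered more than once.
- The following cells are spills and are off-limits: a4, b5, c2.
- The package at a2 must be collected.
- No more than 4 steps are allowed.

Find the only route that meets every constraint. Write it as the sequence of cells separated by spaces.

Any route must reach a2 and still end at b2 within 4 moves, so the order of the required stops is forced.
Route from c1: 2× left (reaching a1), down to a2, right to b2 — 4 moves in all.
Check: all required cells visited; 4 ≤ 4 moves.

c1 b1 a1 a2 b2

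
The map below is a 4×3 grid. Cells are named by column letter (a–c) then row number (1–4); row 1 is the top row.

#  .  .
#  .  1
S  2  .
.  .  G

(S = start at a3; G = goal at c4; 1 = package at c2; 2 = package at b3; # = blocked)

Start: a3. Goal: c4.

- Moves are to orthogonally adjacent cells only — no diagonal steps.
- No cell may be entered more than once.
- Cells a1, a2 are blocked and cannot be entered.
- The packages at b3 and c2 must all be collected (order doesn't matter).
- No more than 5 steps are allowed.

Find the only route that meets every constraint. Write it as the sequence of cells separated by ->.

Any route must reach b3 and c2 and still end at c4 within 5 moves, so the order of the required stops is forced.
Route from a3: right to b3, up to b2, right to c2, 2× down (reaching c4) — 5 moves in all.
Check: all required cells visited; 5 ≤ 5 moves.

a3 -> b3 -> b2 -> c2 -> c3 -> c4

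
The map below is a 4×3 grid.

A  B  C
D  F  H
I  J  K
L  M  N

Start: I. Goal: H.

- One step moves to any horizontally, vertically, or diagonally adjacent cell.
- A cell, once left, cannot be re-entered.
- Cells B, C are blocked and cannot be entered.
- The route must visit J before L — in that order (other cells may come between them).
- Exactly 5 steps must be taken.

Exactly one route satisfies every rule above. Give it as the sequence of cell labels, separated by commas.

I, J, L, M, K, H

The waypoints must appear in the order J, L, with no cell reused.
Route from I: right 1 to J, down-left 1 to L, right 1 to M, up-right 1 to K, up 1 to H — 5 moves in all.
Check: order respected (J at step 1, L at step 2); 5 moves as required.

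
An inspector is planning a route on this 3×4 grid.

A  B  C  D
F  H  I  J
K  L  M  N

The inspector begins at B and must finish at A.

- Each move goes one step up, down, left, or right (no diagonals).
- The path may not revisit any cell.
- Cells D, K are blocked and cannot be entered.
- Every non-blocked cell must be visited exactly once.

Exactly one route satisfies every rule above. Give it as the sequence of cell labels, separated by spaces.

Need to visit all 10 open cells exactly once, starting at B and ending at A.
Route from B: right 1 to C, down 1 to I, right 1 to J, down 1 to N, left 2 to L, up 1 to H, left 1 to F, up 1 to A — 9 moves in all.
Check: all 10 open cells covered.

B C I J N M L H F A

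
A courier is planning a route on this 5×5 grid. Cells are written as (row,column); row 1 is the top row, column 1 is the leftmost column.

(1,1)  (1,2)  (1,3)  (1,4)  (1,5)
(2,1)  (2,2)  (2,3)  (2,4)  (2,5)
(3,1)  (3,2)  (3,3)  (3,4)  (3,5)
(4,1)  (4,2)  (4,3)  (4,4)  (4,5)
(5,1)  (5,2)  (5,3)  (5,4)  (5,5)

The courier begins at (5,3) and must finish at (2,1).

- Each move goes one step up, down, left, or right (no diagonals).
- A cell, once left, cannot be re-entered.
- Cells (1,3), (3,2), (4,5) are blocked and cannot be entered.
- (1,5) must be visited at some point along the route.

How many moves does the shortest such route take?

Any route passes through (1,5) somewhere between (5,3) and (2,1). Summing Manhattan distances along the two legs ((5,3) → (1,5) → (2,1)) gives a lower bound of 6 + 5 = 11 moves.
A route of 11 moves achieves this: (5,3) → (4,3) → (3,3) → (3,4) → (3,5) → (2,5) → (1,5) → (1,4) → (2,4) → (2,3) → (2,2) → (2,1).
Since 11 matches the lower bound, it is optimal.

11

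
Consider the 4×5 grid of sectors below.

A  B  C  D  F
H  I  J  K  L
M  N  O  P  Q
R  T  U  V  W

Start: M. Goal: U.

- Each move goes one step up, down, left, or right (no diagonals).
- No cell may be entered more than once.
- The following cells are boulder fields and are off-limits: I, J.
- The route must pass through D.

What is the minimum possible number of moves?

9

Any route passes through D somewhere between M and U. Summing Manhattan distances along the two legs (M → D → U) gives a lower bound of 5 + 4 = 9 moves.
A route of 9 moves achieves this: M → H → A → B → C → D → K → P → V → U.
Since 9 matches the lower bound, it is optimal.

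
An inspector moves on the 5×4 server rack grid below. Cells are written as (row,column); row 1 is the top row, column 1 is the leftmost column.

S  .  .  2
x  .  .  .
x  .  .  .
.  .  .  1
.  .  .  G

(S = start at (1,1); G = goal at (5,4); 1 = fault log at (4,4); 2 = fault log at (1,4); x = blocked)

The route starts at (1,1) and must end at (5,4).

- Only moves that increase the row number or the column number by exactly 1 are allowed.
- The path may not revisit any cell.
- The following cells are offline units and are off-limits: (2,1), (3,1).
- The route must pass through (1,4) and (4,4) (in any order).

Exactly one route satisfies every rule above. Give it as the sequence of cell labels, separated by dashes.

Moves only go right or down, so the column and row indices never decrease.
Route from (1,1): right 3 to (1,4), down 4 to (5,4) — 7 moves in all.
Check: all required cells visited.

(1,1) - (1,2) - (1,3) - (1,4) - (2,4) - (3,4) - (4,4) - (5,4)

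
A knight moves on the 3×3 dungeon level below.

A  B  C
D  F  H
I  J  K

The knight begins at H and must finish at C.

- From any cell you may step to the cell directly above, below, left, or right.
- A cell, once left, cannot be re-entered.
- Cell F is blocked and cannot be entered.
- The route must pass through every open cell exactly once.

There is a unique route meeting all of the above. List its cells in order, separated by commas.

Need to visit all 8 open cells exactly once, starting at H and ending at C.
Route from H: down to K, 2× left (reaching I), 2× up (reaching A), 2× right (reaching C) — 7 moves in all.
Check: all 8 open cells covered.

H, K, J, I, D, A, B, C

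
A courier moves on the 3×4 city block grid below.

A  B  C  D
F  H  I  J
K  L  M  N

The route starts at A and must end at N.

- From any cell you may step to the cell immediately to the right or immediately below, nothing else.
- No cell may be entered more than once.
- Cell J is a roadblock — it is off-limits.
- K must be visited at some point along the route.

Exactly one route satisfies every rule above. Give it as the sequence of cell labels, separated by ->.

Moves only go right or down, so the column and row indices never decrease.
Route from A: down 2 to K, right 3 to N — 5 moves in all.
Check: all required cells visited.

A -> F -> K -> L -> M -> N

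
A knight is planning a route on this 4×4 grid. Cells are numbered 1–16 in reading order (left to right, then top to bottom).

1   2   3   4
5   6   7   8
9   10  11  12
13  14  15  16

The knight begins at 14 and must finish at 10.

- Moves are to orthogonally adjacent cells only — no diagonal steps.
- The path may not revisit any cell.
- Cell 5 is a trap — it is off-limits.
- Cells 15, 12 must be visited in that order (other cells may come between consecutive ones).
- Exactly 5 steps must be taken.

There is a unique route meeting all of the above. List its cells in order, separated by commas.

The waypoints must appear in the order 15, 12, with no cell reused.
Route from 14: right 2 to 16, up 1 to 12, left 2 to 10 — 5 moves in all.
Check: order respected (15 at step 1, 12 at step 3); 5 moves as required.

14, 15, 16, 12, 11, 10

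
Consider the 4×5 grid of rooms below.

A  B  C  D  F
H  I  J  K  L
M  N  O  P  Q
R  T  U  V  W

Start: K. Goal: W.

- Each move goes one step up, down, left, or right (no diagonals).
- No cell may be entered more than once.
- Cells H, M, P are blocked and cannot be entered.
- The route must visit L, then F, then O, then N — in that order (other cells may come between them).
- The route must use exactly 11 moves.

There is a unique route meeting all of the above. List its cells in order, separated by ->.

The waypoints must appear in the order L, F, O, N, with no cell reused.
Route from K: right to L, up to F, 2× left (reaching C), 2× down (reaching O), left to N, down to T, 3× right (reaching W) — 11 moves in all.
Check: order respected (L at step 1, F at step 2, O at step 6, N at step 7); 11 moves as required.

K -> L -> F -> D -> C -> J -> O -> N -> T -> U -> V -> W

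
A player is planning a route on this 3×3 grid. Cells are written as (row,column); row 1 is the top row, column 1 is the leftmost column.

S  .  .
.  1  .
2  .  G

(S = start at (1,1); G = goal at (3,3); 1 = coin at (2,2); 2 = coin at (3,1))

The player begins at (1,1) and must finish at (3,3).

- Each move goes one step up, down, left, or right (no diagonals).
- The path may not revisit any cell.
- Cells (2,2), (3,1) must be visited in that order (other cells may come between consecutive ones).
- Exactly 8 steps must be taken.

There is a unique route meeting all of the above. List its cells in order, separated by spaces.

(1,1) (1,2) (1,3) (2,3) (2,2) (2,1) (3,1) (3,2) (3,3)

The waypoints must appear in the order (2,2), (3,1), with no cell reused.
Route from (1,1): right 2 to (1,3), down 1 to (2,3), left 2 to (2,1), down 1 to (3,1), right 2 to (3,3) — 8 moves in all.
Check: order respected (1 at step 4, 2 at step 6); 8 moves as required.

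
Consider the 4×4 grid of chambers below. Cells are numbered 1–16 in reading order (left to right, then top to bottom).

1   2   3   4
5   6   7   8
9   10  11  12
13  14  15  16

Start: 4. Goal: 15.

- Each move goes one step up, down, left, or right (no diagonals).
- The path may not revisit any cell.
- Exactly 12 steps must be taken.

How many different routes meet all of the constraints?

Need simple routes of exactly 12 moves from 4 to 15 (Manhattan distance 4, so 4 moves are spent on a detour and 4 undoing it).
Branch systematically from the start, pruning whenever the remaining move budget drops below the Manhattan distance to 15 or differs from it in parity. Grouping the completions by first move — via 8: 19; via 3: 17 — and summing: 19 + 17 = 36.
That gives 36 routes.

36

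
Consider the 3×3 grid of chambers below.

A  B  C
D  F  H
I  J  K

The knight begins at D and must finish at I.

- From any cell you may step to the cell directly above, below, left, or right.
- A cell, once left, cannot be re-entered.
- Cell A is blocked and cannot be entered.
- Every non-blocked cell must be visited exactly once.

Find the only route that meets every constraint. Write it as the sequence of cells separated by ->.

Need to visit all 8 open cells exactly once, starting at D and ending at I.
Cell K has only two open neighbours (H and J), so the path must pass straight through it: one of those is the cell it's entered from and the other is where it exits.
Route from D: right 1 to F, up 1 to B, right 1 to C, down 2 to K, left 2 to I — 7 moves in all.
Check: all 8 open cells covered.

D -> F -> B -> C -> H -> K -> J -> I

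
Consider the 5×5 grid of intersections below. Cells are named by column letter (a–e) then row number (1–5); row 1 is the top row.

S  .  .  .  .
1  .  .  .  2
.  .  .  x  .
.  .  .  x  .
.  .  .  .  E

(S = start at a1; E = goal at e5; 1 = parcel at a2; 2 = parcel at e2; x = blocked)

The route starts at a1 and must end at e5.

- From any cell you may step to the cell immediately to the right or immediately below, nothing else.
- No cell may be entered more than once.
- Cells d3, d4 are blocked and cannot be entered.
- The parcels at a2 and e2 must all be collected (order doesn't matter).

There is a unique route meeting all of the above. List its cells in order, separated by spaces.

Moves only go right or down, so the column and row indices never decrease.
Route from a1: down 1 to a2, right 4 to e2, down 3 to e5 — 8 moves in all.
Check: all required cells visited.

a1 a2 b2 c2 d2 e2 e3 e4 e5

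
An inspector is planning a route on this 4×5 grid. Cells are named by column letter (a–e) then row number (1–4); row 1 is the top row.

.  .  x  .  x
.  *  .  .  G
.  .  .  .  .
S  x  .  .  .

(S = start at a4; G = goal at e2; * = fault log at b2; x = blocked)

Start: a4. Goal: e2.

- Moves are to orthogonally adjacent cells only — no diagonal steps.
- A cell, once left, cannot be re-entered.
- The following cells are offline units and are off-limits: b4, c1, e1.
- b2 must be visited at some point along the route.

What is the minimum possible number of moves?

6

Any route passes through b2 somewhere between a4 and e2. Summing Manhattan distances along the two legs (a4 → b2 → e2) gives a lower bound of 3 + 3 = 6 moves.
A route of 6 moves achieves this: a4 → a3 → a2 → b2 → c2 → d2 → e2.
Since 6 matches the lower bound, it is optimal.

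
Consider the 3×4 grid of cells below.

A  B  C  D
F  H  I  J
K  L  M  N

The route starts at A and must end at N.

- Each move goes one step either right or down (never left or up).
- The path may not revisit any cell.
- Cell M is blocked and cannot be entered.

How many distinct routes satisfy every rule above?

4

A right/down-only route from A to N makes exactly 2 down-moves and 3 right-moves in some order.
With no other constraints that would be C(5,2) = 10 routes.
Subtract routes through each blocked cell (inclusion–exclusion for overlaps): − through M: 6 → 4.
That gives 4 routes.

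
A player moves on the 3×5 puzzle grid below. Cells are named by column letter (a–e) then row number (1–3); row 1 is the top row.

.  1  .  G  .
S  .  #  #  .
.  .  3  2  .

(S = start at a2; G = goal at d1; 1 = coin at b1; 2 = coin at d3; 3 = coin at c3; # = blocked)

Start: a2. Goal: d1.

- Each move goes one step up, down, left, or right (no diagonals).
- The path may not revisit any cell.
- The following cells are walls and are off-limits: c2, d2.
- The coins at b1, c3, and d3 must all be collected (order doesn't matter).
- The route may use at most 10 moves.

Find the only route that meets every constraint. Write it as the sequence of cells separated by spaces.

a2 a1 b1 b2 b3 c3 d3 e3 e2 e1 d1

The budget equals the shortest possible length, so every move has to be on a shortest route through the required cells.
Route from a2: up to a1, right to b1, 2× down (reaching b3), 3× right (reaching e3), 2× up (reaching e1), left to d1 — 10 moves in all.
Check: all required cells visited; 10 ≤ 10 moves.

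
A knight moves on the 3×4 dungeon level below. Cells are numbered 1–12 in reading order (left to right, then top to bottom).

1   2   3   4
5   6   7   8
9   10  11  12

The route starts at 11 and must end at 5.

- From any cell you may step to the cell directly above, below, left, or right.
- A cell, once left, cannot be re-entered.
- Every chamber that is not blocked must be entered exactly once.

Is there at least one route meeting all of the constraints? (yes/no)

no

Exhausting the options from 11, every branch either would have to re-enter a cell already used or reaches the goal with a constraint still unmet.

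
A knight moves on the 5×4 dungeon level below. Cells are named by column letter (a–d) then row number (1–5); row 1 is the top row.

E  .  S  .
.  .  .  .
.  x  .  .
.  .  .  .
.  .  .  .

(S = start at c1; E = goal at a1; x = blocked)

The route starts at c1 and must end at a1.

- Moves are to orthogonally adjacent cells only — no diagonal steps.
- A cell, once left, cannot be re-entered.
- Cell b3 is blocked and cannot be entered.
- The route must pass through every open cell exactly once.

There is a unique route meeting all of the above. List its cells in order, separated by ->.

Need to visit all 19 open cells exactly once, starting at c1 and ending at a1.
Cell a5 has only two open neighbours (a4 and b5), so the path must pass straight through it: one of those is the cell it's entered from and the other is where it exits.
Route from c1: right 1 to d1, down 1 to d2, left 1 to c2, down 1 to c3, right 1 to d3, down 2 to d5, left 1 to c5, up 1 to c4, left 1 to b4, down 1 to b5, left 1 to a5, up 3 to a2, right 1 to b2, up 1 to b1, left 1 to a1 — 18 moves in all.
Check: all 19 open cells covered.

c1 -> d1 -> d2 -> c2 -> c3 -> d3 -> d4 -> d5 -> c5 -> c4 -> b4 -> b5 -> a5 -> a4 -> a3 -> a2 -> b2 -> b1 -> a1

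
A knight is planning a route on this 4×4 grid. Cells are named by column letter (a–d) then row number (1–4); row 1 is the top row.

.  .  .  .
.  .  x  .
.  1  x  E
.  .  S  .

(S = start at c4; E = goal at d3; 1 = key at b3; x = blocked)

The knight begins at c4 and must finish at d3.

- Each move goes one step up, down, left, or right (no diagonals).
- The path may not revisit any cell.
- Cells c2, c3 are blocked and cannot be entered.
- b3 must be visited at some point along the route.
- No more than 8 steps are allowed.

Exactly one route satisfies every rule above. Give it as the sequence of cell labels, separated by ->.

The 8-move cap with required stops at b3 leaves no slack for detours.
Route from c4: left to b4, 3× up (reaching b1), 2× right (reaching d1), 2× down (reaching d3) — 8 moves in all.
Check: all required cells visited; 8 ≤ 8 moves.

c4 -> b4 -> b3 -> b2 -> b1 -> c1 -> d1 -> d2 -> d3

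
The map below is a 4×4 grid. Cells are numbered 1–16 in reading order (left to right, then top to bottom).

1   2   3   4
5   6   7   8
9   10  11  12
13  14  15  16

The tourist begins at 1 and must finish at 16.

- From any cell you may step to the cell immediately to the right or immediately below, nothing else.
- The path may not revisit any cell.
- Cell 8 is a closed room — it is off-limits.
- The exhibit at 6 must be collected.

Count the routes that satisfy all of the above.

A right/down-only route from 1 to 16 makes exactly 3 down-moves and 3 right-moves in some order.
With no other constraints that would be C(6,3) = 20 routes.
Split at 6 and multiply the segment counts (each segment already excludes blocked cells): 1→6: 2; 6→16: 5; product = 10.
That gives 10 routes.

10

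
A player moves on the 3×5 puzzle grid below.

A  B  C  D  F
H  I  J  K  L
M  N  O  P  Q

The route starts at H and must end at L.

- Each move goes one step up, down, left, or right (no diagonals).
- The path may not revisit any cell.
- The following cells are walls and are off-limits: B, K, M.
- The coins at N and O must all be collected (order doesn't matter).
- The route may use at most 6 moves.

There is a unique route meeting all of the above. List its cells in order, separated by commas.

H, I, N, O, P, Q, L

Any route must reach N and O and still end at L within 6 moves, so the order of the required stops is forced.
Route from H: right to I, down to N, 3× right (reaching Q), up to L — 6 moves in all.
Check: all required cells visited; 6 ≤ 6 moves.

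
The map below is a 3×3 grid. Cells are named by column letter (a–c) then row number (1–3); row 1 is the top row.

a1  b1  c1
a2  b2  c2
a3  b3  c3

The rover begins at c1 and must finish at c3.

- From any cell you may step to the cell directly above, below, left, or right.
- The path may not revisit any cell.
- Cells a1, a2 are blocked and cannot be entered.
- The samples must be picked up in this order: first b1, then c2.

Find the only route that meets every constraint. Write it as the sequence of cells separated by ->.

The waypoints must appear in the order b1, c2, with no cell reused.
Route from c1: left to b1, down to b2, right to c2, down to c3 — 4 moves in all.
Check: order respected (b1 at step 1, c2 at step 3).

c1 -> b1 -> b2 -> c2 -> c3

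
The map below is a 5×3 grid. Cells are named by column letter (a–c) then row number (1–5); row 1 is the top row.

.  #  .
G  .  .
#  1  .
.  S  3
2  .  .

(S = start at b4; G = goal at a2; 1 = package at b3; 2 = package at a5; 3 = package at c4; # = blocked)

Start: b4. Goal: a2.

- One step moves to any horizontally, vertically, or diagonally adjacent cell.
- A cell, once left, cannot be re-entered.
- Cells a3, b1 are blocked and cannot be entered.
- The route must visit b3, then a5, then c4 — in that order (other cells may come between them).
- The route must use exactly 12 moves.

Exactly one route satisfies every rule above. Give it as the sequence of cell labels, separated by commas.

The waypoints must appear in the order b3, a5, c4, with no cell reused.
Route from b4: up 1 to b3, down-left 1 to a4, down 1 to a5, right 2 to c5, up 4 to c1, down-left 1 to b2, up-left 1 to a1, down 1 to a2 — 12 moves in all.
Check: order respected (1 at step 1, 2 at step 3, 3 at step 6); 12 moves as required.

b4, b3, a4, a5, b5, c5, c4, c3, c2, c1, b2, a1, a2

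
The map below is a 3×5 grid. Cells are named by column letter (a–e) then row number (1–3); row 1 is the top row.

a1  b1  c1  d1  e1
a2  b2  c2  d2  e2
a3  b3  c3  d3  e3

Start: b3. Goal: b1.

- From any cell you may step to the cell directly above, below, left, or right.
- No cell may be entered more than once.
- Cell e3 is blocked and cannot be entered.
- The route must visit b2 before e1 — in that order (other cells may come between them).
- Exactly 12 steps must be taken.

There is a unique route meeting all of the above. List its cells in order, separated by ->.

b3 -> a3 -> a2 -> b2 -> c2 -> c3 -> d3 -> d2 -> e2 -> e1 -> d1 -> c1 -> b1

The waypoints must appear in the order b2, e1, with no cell reused.
Route from b3: left 1 to a3, up 1 to a2, right 2 to c2, down 1 to c3, right 1 to d3, up 1 to d2, right 1 to e2, up 1 to e1, left 3 to b1 — 12 moves in all.
Check: order respected (b2 at step 3, e1 at step 9); 12 moves as required.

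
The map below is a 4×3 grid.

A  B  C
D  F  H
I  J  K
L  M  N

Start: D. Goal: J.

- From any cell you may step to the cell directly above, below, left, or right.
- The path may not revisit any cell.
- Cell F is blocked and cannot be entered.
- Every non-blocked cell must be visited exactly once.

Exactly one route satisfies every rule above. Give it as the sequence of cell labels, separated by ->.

Need to visit all 11 open cells exactly once, starting at D and ending at J.
Cell C has only two open neighbours (H and B), so the path must pass straight through it: one of those is the cell it's entered from and the other is where it exits.
Route from D: up 1 to A, right 2 to C, down 3 to N, left 2 to L, up 1 to I, right 1 to J — 10 moves in all.
Check: all 11 open cells covered.

D -> A -> B -> C -> H -> K -> N -> M -> L -> I -> J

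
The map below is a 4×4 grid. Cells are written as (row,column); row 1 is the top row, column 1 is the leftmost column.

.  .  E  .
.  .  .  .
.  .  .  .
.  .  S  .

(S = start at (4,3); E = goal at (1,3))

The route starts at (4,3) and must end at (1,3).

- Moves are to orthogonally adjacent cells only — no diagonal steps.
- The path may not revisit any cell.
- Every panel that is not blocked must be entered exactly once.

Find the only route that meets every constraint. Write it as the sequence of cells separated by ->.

(4,3) -> (4,4) -> (3,4) -> (3,3) -> (3,2) -> (4,2) -> (4,1) -> (3,1) -> (2,1) -> (1,1) -> (1,2) -> (2,2) -> (2,3) -> (2,4) -> (1,4) -> (1,3)

Need to visit all 16 open cells exactly once, starting at (4,3) and ending at (1,3).
Route from (4,3): right to (4,4), up to (3,4), 2× left (reaching (3,2)), down to (4,2), left to (4,1), 3× up (reaching (1,1)), right to (1,2), down to (2,2), 2× right (reaching (2,4)), up to (1,4), left to (1,3) — 15 moves in all.
Check: all 16 open cells covered.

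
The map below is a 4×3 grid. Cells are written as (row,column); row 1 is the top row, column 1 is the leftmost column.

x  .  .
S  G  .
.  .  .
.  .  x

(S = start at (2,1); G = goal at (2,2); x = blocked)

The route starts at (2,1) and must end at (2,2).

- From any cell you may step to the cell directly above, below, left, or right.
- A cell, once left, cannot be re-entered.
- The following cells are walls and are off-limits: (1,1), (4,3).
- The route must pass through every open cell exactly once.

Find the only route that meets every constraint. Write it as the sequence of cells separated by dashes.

(2,1) - (3,1) - (4,1) - (4,2) - (3,2) - (3,3) - (2,3) - (1,3) - (1,2) - (2,2)

Need to visit all 10 open cells exactly once, starting at (2,1) and ending at (2,2).
Route from (2,1): 2× down (reaching (4,1)), right to (4,2), up to (3,2), right to (3,3), 2× up (reaching (1,3)), left to (1,2), down to (2,2) — 9 moves in all.
Check: all 10 open cells covered.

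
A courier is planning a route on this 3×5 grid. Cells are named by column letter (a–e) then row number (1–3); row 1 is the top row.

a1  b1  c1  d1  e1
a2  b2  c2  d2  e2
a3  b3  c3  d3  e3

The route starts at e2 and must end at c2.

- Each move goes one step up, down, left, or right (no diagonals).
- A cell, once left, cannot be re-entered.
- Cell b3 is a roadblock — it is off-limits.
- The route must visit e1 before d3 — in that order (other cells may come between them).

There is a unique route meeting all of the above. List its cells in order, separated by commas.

The waypoints must appear in the order e1, d3, with no cell reused.
Route from e2: up to e1, left to d1, 2× down (reaching d3), left to c3, up to c2 — 6 moves in all.
Check: order respected (e1 at step 1, d3 at step 4).

e2, e1, d1, d2, d3, c3, c2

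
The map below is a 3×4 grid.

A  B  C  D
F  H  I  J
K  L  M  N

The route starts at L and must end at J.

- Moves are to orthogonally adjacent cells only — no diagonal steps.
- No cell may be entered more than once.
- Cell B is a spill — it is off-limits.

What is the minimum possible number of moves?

The Manhattan distance from L to J is |3−2| + |2−4| = 3, so at least 3 moves are needed.
A route of 3 moves achieves this: L → H → I → J.
Since 3 matches the lower bound, it is optimal.

3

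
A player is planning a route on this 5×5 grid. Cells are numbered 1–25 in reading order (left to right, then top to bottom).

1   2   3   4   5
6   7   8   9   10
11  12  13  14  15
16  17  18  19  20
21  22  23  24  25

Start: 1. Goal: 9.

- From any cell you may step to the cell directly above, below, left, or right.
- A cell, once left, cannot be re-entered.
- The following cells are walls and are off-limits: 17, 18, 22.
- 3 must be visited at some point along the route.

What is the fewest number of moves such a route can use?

Any route passes through 3 somewhere between 1 and 9. Summing Manhattan distances along the two legs (1 → 3 → 9) gives a lower bound of 2 + 2 = 4 moves.
A route of 4 moves achieves this: 1 → 2 → 3 → 8 → 9.
Since 4 matches the lower bound, it is optimal.

4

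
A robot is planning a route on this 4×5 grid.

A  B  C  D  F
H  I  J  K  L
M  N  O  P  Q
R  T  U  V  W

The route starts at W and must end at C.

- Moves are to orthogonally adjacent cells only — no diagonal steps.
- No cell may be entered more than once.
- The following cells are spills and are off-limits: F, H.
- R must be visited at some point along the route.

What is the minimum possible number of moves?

9

Any route passes through R somewhere between W and C. Summing Manhattan distances along the two legs (W → R → C) gives a lower bound of 4 + 5 = 9 moves.
A route of 9 moves achieves this: W → V → U → T → R → M → N → I → B → C.
Since 9 matches the lower bound, it is optimal.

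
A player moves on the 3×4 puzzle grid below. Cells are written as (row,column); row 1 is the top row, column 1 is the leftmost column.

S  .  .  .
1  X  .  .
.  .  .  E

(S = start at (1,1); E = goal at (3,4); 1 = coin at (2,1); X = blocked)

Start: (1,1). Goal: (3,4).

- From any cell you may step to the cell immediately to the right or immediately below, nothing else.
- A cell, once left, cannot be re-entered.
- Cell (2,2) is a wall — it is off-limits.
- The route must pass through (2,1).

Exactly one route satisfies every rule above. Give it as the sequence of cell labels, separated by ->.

Moves only go right or down, so the column and row indices never decrease.
Route from (1,1): 2× down (reaching (3,1)), 3× right (reaching (3,4)) — 5 moves in all.
Check: all required cells visited.

(1,1) -> (2,1) -> (3,1) -> (3,2) -> (3,3) -> (3,4)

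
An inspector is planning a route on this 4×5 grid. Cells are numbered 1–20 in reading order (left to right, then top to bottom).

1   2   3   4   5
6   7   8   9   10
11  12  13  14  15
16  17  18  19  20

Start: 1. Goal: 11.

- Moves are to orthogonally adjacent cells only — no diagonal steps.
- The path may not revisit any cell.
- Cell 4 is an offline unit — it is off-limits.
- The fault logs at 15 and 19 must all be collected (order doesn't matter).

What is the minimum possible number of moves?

12

Any route passes through 15 and 19 in some order between 1 and 11. Summing Manhattan distances along each leg and taking the cheapest ordering (1 → 19 → 15 → 11) gives a lower bound of 6 + 2 + 4 = 12 moves.
A route of 12 moves achieves this: 1 → 6 → 7 → 12 → 13 → 14 → 15 → 20 → 19 → 18 → 17 → 16 → 11.
Since 12 matches the lower bound, it is optimal.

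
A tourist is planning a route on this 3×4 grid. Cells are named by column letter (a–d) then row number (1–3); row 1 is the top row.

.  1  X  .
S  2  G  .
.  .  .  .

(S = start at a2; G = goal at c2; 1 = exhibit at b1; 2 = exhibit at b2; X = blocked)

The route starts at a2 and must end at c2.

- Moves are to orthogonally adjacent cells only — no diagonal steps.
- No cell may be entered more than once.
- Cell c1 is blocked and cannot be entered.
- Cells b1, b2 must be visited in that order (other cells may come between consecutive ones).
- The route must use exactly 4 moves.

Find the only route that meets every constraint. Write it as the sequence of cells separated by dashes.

The waypoints must appear in the order b1, b2, with no cell reused.
Route from a2: up to a1, right to b1, down to b2, right to c2 — 4 moves in all.
Check: order respected (1 at step 2, 2 at step 3); 4 moves as required.

a2 - a1 - b1 - b2 - c2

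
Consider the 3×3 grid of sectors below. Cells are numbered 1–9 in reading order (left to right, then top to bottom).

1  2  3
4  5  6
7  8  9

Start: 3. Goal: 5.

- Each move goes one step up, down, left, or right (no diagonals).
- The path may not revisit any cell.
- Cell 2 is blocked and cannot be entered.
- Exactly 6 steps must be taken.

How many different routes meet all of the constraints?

Need simple routes of exactly 6 moves from 3 to 5 (Manhattan distance 2, so 2 moves are spent on a detour and 2 undoing it).
Enumerating: 3 6 9 8 7 4 5.
That gives 1 route.

1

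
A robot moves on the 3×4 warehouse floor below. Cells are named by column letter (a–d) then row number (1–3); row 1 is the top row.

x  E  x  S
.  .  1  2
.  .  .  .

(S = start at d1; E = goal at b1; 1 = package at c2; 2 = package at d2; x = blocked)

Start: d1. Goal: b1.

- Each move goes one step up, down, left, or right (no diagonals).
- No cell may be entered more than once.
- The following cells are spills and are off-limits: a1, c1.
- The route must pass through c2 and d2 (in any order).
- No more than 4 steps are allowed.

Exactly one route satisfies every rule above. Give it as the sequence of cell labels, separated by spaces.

Any route must reach c2 and d2 and still end at b1 within 4 moves, so the order of the required stops is forced.
Route from d1: down to d2, 2× left (reaching b2), up to b1 — 4 moves in all.
Check: all required cells visited; 4 ≤ 4 moves.

d1 d2 c2 b2 b1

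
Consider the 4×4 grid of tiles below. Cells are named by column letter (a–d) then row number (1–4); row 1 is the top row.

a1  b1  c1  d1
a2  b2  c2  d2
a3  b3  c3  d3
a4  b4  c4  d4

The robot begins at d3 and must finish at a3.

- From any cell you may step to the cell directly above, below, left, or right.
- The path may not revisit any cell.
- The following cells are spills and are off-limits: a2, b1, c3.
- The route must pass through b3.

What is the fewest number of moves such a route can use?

5

Any route passes through b3 somewhere between d3 and a3. Summing Manhattan distances along the two legs (d3 → b3 → a3) gives a lower bound of 2 + 1 = 3 moves.
That bound ignores the blocked cells. Measuring each leg by the fewest moves that actually steer around them (d3→b3: 4; b3→a3: 1) raises the lower bound to 5.
A route of 5 moves exists: d3 → d2 → c2 → b2 → b3 → a3.
Since 5 matches that lower bound, it is optimal.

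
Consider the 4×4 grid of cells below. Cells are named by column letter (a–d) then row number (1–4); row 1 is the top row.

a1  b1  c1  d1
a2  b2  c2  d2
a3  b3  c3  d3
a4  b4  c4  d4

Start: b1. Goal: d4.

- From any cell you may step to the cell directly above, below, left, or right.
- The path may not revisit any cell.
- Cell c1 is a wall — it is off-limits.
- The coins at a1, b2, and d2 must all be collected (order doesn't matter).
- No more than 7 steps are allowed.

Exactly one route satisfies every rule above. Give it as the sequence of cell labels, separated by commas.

b1, a1, a2, b2, c2, d2, d3, d4

The 7-move cap with required stops at a1, b2, d2 leaves no slack for detours.
Route from b1: left 1 to a1, down 1 to a2, right 3 to d2, down 2 to d4 — 7 moves in all.
Check: all required cells visited; 7 ≤ 7 moves.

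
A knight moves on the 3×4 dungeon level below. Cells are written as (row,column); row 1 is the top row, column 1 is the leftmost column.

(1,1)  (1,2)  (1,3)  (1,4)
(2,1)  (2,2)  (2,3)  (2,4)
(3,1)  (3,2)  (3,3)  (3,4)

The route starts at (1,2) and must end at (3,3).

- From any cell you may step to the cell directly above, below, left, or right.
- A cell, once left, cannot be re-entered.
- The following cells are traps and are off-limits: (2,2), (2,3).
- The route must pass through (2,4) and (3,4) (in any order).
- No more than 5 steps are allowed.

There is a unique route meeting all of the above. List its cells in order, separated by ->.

(1,2) -> (1,3) -> (1,4) -> (2,4) -> (3,4) -> (3,3)

Any route must reach (2,4) and (3,4) and still end at (3,3) within 5 moves, so the order of the required stops is forced.
Route from (1,2): 2× right (reaching (1,4)), 2× down (reaching (3,4)), left to (3,3) — 5 moves in all.
Check: all required cells visited; 5 ≤ 5 moves.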